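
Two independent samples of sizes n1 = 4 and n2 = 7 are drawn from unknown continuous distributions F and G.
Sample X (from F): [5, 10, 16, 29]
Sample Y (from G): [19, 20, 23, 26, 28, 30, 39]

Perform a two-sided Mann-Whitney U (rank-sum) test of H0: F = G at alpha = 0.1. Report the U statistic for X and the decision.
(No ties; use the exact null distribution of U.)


Step 1: Combine and sort all 11 observations; assign midranks.
sorted (value, group): (5,X), (10,X), (16,X), (19,Y), (20,Y), (23,Y), (26,Y), (28,Y), (29,X), (30,Y), (39,Y)
ranks: 5->1, 10->2, 16->3, 19->4, 20->5, 23->6, 26->7, 28->8, 29->9, 30->10, 39->11
Step 2: Rank sum for X: R1 = 1 + 2 + 3 + 9 = 15.
Step 3: U_X = R1 - n1(n1+1)/2 = 15 - 4*5/2 = 15 - 10 = 5.
       U_Y = n1*n2 - U_X = 28 - 5 = 23.
Step 4: No ties, so the exact null distribution of U (based on enumerating the C(11,4) = 330 equally likely rank assignments) gives the two-sided p-value.
Step 5: p-value = 0.109091; compare to alpha = 0.1. fail to reject H0.

U_X = 5, p = 0.109091, fail to reject H0 at alpha = 0.1.


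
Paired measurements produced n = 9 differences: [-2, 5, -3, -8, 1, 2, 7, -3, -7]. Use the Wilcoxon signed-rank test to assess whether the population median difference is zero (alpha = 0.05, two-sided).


Step 1: Drop any zero differences (none here) and take |d_i|.
|d| = [2, 5, 3, 8, 1, 2, 7, 3, 7]
Step 2: Midrank |d_i| (ties get averaged ranks).
ranks: |2|->2.5, |5|->6, |3|->4.5, |8|->9, |1|->1, |2|->2.5, |7|->7.5, |3|->4.5, |7|->7.5
Step 3: Attach original signs; sum ranks with positive sign and with negative sign.
W+ = 6 + 1 + 2.5 + 7.5 = 17
W- = 2.5 + 4.5 + 9 + 4.5 + 7.5 = 28
(Check: W+ + W- = 45 should equal n(n+1)/2 = 45.)
Step 4: Test statistic W = min(W+, W-) = 17.
Step 5: Ties in |d|, so use the tie-corrected normal approximation.
        E[W] = n(n+1)/4 = 9*10/4 = 22.5.
        Tie groups: |d|=2 (t=2), |d|=3 (t=2), |d|=7 (t=2); sum(t^3 - t) = 18.
        Var[W] = n(n+1)(2n+1)/24 - sum(t^3-t)/48 = 1710/24 - 18/48 = 70.875.
        z = (W - E[W]) / sqrt(Var[W]) = (17 - 22.5) / 8.4187 = -0.6533.
        Two-sided p = 2*Phi(z) = 0.513560.
Step 6: alpha = 0.05. fail to reject H0.

W+ = 17, W- = 28, W = min = 17, p = 0.513560, fail to reject H0.


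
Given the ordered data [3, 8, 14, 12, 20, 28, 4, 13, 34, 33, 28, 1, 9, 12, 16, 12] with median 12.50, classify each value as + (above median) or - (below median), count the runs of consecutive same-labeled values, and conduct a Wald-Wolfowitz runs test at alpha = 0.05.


Step 1: Compute median = 12.50; label A = above, B = below.
Labels in order: BBABAABAAAABBBAB  (n_A = 8, n_B = 8)
Step 2: Count runs R = 9.
Step 3: Under H0 (random ordering), E[R] = 2*n_A*n_B/(n_A+n_B) + 1 = 2*8*8/16 + 1 = 9.0000.
        Var[R] = 2*n_A*n_B*(2*n_A*n_B - n_A - n_B) / ((n_A+n_B)^2 * (n_A+n_B-1)) = 14336/3840 = 3.7333.
        SD[R] = 1.9322.
Step 4: R = E[R], so z = 0 with no continuity correction.
Step 5: Two-sided p-value via normal approximation = 2*(1 - Phi(|z|)) = 1.000000.
Step 6: alpha = 0.05. fail to reject H0.

R = 9, z = 0.0000, p = 1.000000, fail to reject H0.


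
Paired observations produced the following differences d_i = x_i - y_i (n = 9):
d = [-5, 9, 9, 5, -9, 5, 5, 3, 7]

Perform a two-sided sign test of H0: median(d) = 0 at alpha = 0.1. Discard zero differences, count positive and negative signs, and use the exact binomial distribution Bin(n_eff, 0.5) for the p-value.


Step 1: Discard zero differences. Original n = 9; n_eff = number of nonzero differences = 9.
Nonzero differences (with sign): -5, +9, +9, +5, -9, +5, +5, +3, +7
Step 2: Count signs: positive = 7, negative = 2.
Step 3: Under H0: P(positive) = 0.5, so the number of positives S ~ Bin(9, 0.5).
Step 4: Two-sided exact p-value = sum of Bin(9,0.5) probabilities at or below the observed probability = 0.179688.
Step 5: alpha = 0.1. fail to reject H0.

n_eff = 9, pos = 7, neg = 2, p = 0.179688, fail to reject H0.


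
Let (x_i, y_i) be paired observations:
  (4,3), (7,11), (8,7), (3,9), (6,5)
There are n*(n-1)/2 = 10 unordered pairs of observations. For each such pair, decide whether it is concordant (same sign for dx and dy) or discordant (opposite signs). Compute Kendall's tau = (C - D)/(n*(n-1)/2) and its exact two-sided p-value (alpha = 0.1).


Step 1: Enumerate the 10 unordered pairs (i,j) with i<j and classify each by sign(x_j-x_i) * sign(y_j-y_i).
  (1,2):dx=+3,dy=+8->C; (1,3):dx=+4,dy=+4->C; (1,4):dx=-1,dy=+6->D; (1,5):dx=+2,dy=+2->C
  (2,3):dx=+1,dy=-4->D; (2,4):dx=-4,dy=-2->C; (2,5):dx=-1,dy=-6->C; (3,4):dx=-5,dy=+2->D
  (3,5):dx=-2,dy=-2->C; (4,5):dx=+3,dy=-4->D
Step 2: C = 6, D = 4, total pairs = 10.
Step 3: tau = (C - D)/(n(n-1)/2) = (6 - 4)/10 = 0.200000.
Step 4: Exact two-sided p-value (enumerate n! = 120 permutations of y under H0): p = 0.816667.
Step 5: alpha = 0.1. fail to reject H0.

tau_b = 0.2000 (C=6, D=4), p = 0.816667, fail to reject H0.


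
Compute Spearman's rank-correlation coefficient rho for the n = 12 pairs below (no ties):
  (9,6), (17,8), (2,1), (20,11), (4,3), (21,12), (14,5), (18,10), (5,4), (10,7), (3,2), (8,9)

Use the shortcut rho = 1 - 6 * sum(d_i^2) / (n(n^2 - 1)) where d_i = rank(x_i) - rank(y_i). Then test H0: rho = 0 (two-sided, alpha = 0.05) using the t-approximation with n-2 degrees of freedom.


Step 1: Rank x and y separately (midranks; no ties here).
rank(x): 9->6, 17->9, 2->1, 20->11, 4->3, 21->12, 14->8, 18->10, 5->4, 10->7, 3->2, 8->5
rank(y): 6->6, 8->8, 1->1, 11->11, 3->3, 12->12, 5->5, 10->10, 4->4, 7->7, 2->2, 9->9
Step 2: d_i = R_x(i) - R_y(i); compute d_i^2.
  (6-6)^2=0, (9-8)^2=1, (1-1)^2=0, (11-11)^2=0, (3-3)^2=0, (12-12)^2=0, (8-5)^2=9, (10-10)^2=0, (4-4)^2=0, (7-7)^2=0, (2-2)^2=0, (5-9)^2=16
sum(d^2) = 26.
Step 3: rho = 1 - 6*26 / (12*(12^2 - 1)) = 1 - 156/1716 = 0.909091.
Step 4: Under H0, t = rho * sqrt((n-2)/(1-rho^2)) = 6.9007 ~ t(10).
Step 5: Two-sided p-value from the t-distribution with 10 df = 0.000042.
Step 6: alpha = 0.05. reject H0.

rho = 0.9091, p = 0.000042, reject H0 at alpha = 0.05.


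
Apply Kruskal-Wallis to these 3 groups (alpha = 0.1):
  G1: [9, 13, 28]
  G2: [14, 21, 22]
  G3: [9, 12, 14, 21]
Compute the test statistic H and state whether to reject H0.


Step 1: Combine all N = 10 observations and assign midranks.
sorted (value, group, rank): (9,G1,1.5), (9,G3,1.5), (12,G3,3), (13,G1,4), (14,G2,5.5), (14,G3,5.5), (21,G2,7.5), (21,G3,7.5), (22,G2,9), (28,G1,10)
Step 2: Sum ranks within each group.
R_1 = 15.5 (n_1 = 3)
R_2 = 22 (n_2 = 3)
R_3 = 17.5 (n_3 = 4)
Step 3: H = 12/(N(N+1)) * sum(R_i^2/n_i) - 3(N+1)
     = 12/(10*11) * (15.5^2/3 + 22^2/3 + 17.5^2/4) - 3*11
     = 0.109091 * 317.979 - 33
     = 1.688636.
Step 4: Ties present; correction factor C = 1 - 18/(10^3 - 10) = 0.981818. Corrected H = 1.688636 / 0.981818 = 1.719907.
Step 5: Under H0, H ~ chi^2(2); p-value = 0.423182.
Step 6: alpha = 0.1. fail to reject H0.

H = 1.7199, df = 2, p = 0.423182, fail to reject H0.


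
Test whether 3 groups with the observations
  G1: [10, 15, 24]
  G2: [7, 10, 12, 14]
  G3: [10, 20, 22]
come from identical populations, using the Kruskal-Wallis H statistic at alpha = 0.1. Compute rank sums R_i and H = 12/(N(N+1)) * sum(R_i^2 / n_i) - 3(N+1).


Step 1: Combine all N = 10 observations and assign midranks.
sorted (value, group, rank): (7,G2,1), (10,G1,3), (10,G2,3), (10,G3,3), (12,G2,5), (14,G2,6), (15,G1,7), (20,G3,8), (22,G3,9), (24,G1,10)
Step 2: Sum ranks within each group.
R_1 = 20 (n_1 = 3)
R_2 = 15 (n_2 = 4)
R_3 = 20 (n_3 = 3)
Step 3: H = 12/(N(N+1)) * sum(R_i^2/n_i) - 3(N+1)
     = 12/(10*11) * (20^2/3 + 15^2/4 + 20^2/3) - 3*11
     = 0.109091 * 322.917 - 33
     = 2.227273.
Step 4: Ties present; correction factor C = 1 - 24/(10^3 - 10) = 0.975758. Corrected H = 2.227273 / 0.975758 = 2.282609.
Step 5: Under H0, H ~ chi^2(2); p-value = 0.319402.
Step 6: alpha = 0.1. fail to reject H0.

H = 2.2826, df = 2, p = 0.319402, fail to reject H0.


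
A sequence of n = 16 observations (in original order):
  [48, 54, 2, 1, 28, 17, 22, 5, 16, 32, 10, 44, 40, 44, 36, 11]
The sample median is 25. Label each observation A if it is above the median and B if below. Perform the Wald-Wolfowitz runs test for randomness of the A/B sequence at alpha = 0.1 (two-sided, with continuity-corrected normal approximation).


Step 1: Compute median = 25; label A = above, B = below.
Labels in order: AABBABBBBABAAAAB  (n_A = 8, n_B = 8)
Step 2: Count runs R = 8.
Step 3: Under H0 (random ordering), E[R] = 2*n_A*n_B/(n_A+n_B) + 1 = 2*8*8/16 + 1 = 9.0000.
        Var[R] = 2*n_A*n_B*(2*n_A*n_B - n_A - n_B) / ((n_A+n_B)^2 * (n_A+n_B-1)) = 14336/3840 = 3.7333.
        SD[R] = 1.9322.
Step 4: Continuity-corrected z = (R + 0.5 - E[R]) / SD[R] = (8 + 0.5 - 9.0000) / 1.9322 = -0.2588.
Step 5: Two-sided p-value via normal approximation = 2*(1 - Phi(|z|)) = 0.795809.
Step 6: alpha = 0.1. fail to reject H0.

R = 8, z = -0.2588, p = 0.795809, fail to reject H0.


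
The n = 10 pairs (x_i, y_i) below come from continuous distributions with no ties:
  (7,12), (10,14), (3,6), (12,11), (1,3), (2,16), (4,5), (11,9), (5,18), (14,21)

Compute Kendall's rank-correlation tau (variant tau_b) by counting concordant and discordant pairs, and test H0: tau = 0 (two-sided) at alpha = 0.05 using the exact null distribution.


Step 1: Enumerate the 45 unordered pairs (i,j) with i<j and classify each by sign(x_j-x_i) * sign(y_j-y_i).
  (1,2):dx=+3,dy=+2->C; (1,3):dx=-4,dy=-6->C; (1,4):dx=+5,dy=-1->D; (1,5):dx=-6,dy=-9->C
  (1,6):dx=-5,dy=+4->D; (1,7):dx=-3,dy=-7->C; (1,8):dx=+4,dy=-3->D; (1,9):dx=-2,dy=+6->D
  (1,10):dx=+7,dy=+9->C; (2,3):dx=-7,dy=-8->C; (2,4):dx=+2,dy=-3->D; (2,5):dx=-9,dy=-11->C
  (2,6):dx=-8,dy=+2->D; (2,7):dx=-6,dy=-9->C; (2,8):dx=+1,dy=-5->D; (2,9):dx=-5,dy=+4->D
  (2,10):dx=+4,dy=+7->C; (3,4):dx=+9,dy=+5->C; (3,5):dx=-2,dy=-3->C; (3,6):dx=-1,dy=+10->D
  (3,7):dx=+1,dy=-1->D; (3,8):dx=+8,dy=+3->C; (3,9):dx=+2,dy=+12->C; (3,10):dx=+11,dy=+15->C
  (4,5):dx=-11,dy=-8->C; (4,6):dx=-10,dy=+5->D; (4,7):dx=-8,dy=-6->C; (4,8):dx=-1,dy=-2->C
  (4,9):dx=-7,dy=+7->D; (4,10):dx=+2,dy=+10->C; (5,6):dx=+1,dy=+13->C; (5,7):dx=+3,dy=+2->C
  (5,8):dx=+10,dy=+6->C; (5,9):dx=+4,dy=+15->C; (5,10):dx=+13,dy=+18->C; (6,7):dx=+2,dy=-11->D
  (6,8):dx=+9,dy=-7->D; (6,9):dx=+3,dy=+2->C; (6,10):dx=+12,dy=+5->C; (7,8):dx=+7,dy=+4->C
  (7,9):dx=+1,dy=+13->C; (7,10):dx=+10,dy=+16->C; (8,9):dx=-6,dy=+9->D; (8,10):dx=+3,dy=+12->C
  (9,10):dx=+9,dy=+3->C
Step 2: C = 30, D = 15, total pairs = 45.
Step 3: tau = (C - D)/(n(n-1)/2) = (30 - 15)/45 = 0.333333.
Step 4: Exact two-sided p-value (enumerate n! = 3628800 permutations of y under H0): p = 0.216373.
Step 5: alpha = 0.05. fail to reject H0.

tau_b = 0.3333 (C=30, D=15), p = 0.216373, fail to reject H0.


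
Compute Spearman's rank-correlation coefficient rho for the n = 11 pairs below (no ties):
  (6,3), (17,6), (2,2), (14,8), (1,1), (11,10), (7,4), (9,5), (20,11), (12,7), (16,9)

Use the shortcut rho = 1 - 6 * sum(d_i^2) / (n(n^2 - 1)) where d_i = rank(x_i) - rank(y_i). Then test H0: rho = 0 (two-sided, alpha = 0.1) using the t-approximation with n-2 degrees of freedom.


Step 1: Rank x and y separately (midranks; no ties here).
rank(x): 6->3, 17->10, 2->2, 14->8, 1->1, 11->6, 7->4, 9->5, 20->11, 12->7, 16->9
rank(y): 3->3, 6->6, 2->2, 8->8, 1->1, 10->10, 4->4, 5->5, 11->11, 7->7, 9->9
Step 2: d_i = R_x(i) - R_y(i); compute d_i^2.
  (3-3)^2=0, (10-6)^2=16, (2-2)^2=0, (8-8)^2=0, (1-1)^2=0, (6-10)^2=16, (4-4)^2=0, (5-5)^2=0, (11-11)^2=0, (7-7)^2=0, (9-9)^2=0
sum(d^2) = 32.
Step 3: rho = 1 - 6*32 / (11*(11^2 - 1)) = 1 - 192/1320 = 0.854545.
Step 4: Under H0, t = rho * sqrt((n-2)/(1-rho^2)) = 4.9360 ~ t(9).
Step 5: Two-sided p-value from the t-distribution with 9 df = 0.000807.
Step 6: alpha = 0.1. reject H0.

rho = 0.8545, p = 0.000807, reject H0 at alpha = 0.1.


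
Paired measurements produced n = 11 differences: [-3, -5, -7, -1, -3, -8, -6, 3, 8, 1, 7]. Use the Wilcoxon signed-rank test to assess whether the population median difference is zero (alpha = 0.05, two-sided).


Step 1: Drop any zero differences (none here) and take |d_i|.
|d| = [3, 5, 7, 1, 3, 8, 6, 3, 8, 1, 7]
Step 2: Midrank |d_i| (ties get averaged ranks).
ranks: |3|->4, |5|->6, |7|->8.5, |1|->1.5, |3|->4, |8|->10.5, |6|->7, |3|->4, |8|->10.5, |1|->1.5, |7|->8.5
Step 3: Attach original signs; sum ranks with positive sign and with negative sign.
W+ = 4 + 10.5 + 1.5 + 8.5 = 24.5
W- = 4 + 6 + 8.5 + 1.5 + 4 + 10.5 + 7 = 41.5
(Check: W+ + W- = 66 should equal n(n+1)/2 = 66.)
Step 4: Test statistic W = min(W+, W-) = 24.5.
Step 5: Ties in |d|, so use the tie-corrected normal approximation.
        E[W] = n(n+1)/4 = 11*12/4 = 33.
        Tie groups: |d|=1 (t=2), |d|=3 (t=3), |d|=7 (t=2), |d|=8 (t=2); sum(t^3 - t) = 42.
        Var[W] = n(n+1)(2n+1)/24 - sum(t^3-t)/48 = 3036/24 - 42/48 = 125.625.
        z = (W - E[W]) / sqrt(Var[W]) = (24.5 - 33) / 11.2083 = -0.7584.
        Two-sided p = 2*Phi(z) = 0.448230.
Step 6: alpha = 0.05. fail to reject H0.

W+ = 24.5, W- = 41.5, W = min = 24.5, p = 0.448230, fail to reject H0.


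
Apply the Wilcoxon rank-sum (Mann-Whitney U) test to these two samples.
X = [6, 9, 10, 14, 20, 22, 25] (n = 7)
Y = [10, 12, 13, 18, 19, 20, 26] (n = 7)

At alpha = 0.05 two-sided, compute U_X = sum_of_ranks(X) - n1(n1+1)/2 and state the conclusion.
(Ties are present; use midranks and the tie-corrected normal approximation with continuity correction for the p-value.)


Step 1: Combine and sort all 14 observations; assign midranks.
sorted (value, group): (6,X), (9,X), (10,X), (10,Y), (12,Y), (13,Y), (14,X), (18,Y), (19,Y), (20,X), (20,Y), (22,X), (25,X), (26,Y)
ranks: 6->1, 9->2, 10->3.5, 10->3.5, 12->5, 13->6, 14->7, 18->8, 19->9, 20->10.5, 20->10.5, 22->12, 25->13, 26->14
Step 2: Rank sum for X: R1 = 1 + 2 + 3.5 + 7 + 10.5 + 12 + 13 = 49.
Step 3: U_X = R1 - n1(n1+1)/2 = 49 - 7*8/2 = 49 - 28 = 21.
       U_Y = n1*n2 - U_X = 49 - 21 = 28.
Step 4: Ties are present, so use the tie-corrected normal approximation (with continuity correction) for the p-value.
Step 5: p-value = 0.700852; compare to alpha = 0.05. fail to reject H0.

U_X = 21, p = 0.700852, fail to reject H0 at alpha = 0.05.


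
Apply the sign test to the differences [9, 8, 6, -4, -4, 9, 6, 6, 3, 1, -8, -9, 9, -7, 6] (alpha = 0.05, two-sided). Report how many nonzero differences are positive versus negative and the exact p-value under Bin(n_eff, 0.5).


Step 1: Discard zero differences. Original n = 15; n_eff = number of nonzero differences = 15.
Nonzero differences (with sign): +9, +8, +6, -4, -4, +9, +6, +6, +3, +1, -8, -9, +9, -7, +6
Step 2: Count signs: positive = 10, negative = 5.
Step 3: Under H0: P(positive) = 0.5, so the number of positives S ~ Bin(15, 0.5).
Step 4: Two-sided exact p-value = sum of Bin(15,0.5) probabilities at or below the observed probability = 0.301758.
Step 5: alpha = 0.05. fail to reject H0.

n_eff = 15, pos = 10, neg = 5, p = 0.301758, fail to reject H0.


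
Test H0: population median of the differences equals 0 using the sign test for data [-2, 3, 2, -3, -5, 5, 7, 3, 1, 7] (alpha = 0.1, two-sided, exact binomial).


Step 1: Discard zero differences. Original n = 10; n_eff = number of nonzero differences = 10.
Nonzero differences (with sign): -2, +3, +2, -3, -5, +5, +7, +3, +1, +7
Step 2: Count signs: positive = 7, negative = 3.
Step 3: Under H0: P(positive) = 0.5, so the number of positives S ~ Bin(10, 0.5).
Step 4: Two-sided exact p-value = sum of Bin(10,0.5) probabilities at or below the observed probability = 0.343750.
Step 5: alpha = 0.1. fail to reject H0.

n_eff = 10, pos = 7, neg = 3, p = 0.343750, fail to reject H0.


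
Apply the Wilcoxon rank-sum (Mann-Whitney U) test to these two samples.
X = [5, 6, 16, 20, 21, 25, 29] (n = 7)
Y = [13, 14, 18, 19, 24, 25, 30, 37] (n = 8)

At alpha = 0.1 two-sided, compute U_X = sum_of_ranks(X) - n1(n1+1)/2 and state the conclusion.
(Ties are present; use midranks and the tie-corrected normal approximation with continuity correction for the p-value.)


Step 1: Combine and sort all 15 observations; assign midranks.
sorted (value, group): (5,X), (6,X), (13,Y), (14,Y), (16,X), (18,Y), (19,Y), (20,X), (21,X), (24,Y), (25,X), (25,Y), (29,X), (30,Y), (37,Y)
ranks: 5->1, 6->2, 13->3, 14->4, 16->5, 18->6, 19->7, 20->8, 21->9, 24->10, 25->11.5, 25->11.5, 29->13, 30->14, 37->15
Step 2: Rank sum for X: R1 = 1 + 2 + 5 + 8 + 9 + 11.5 + 13 = 49.5.
Step 3: U_X = R1 - n1(n1+1)/2 = 49.5 - 7*8/2 = 49.5 - 28 = 21.5.
       U_Y = n1*n2 - U_X = 56 - 21.5 = 34.5.
Step 4: Ties are present, so use the tie-corrected normal approximation (with continuity correction) for the p-value.
Step 5: p-value = 0.487064; compare to alpha = 0.1. fail to reject H0.

U_X = 21.5, p = 0.487064, fail to reject H0 at alpha = 0.1.


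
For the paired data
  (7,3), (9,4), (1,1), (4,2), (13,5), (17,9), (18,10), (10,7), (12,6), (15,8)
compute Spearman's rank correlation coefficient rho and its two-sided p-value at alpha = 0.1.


Step 1: Rank x and y separately (midranks; no ties here).
rank(x): 7->3, 9->4, 1->1, 4->2, 13->7, 17->9, 18->10, 10->5, 12->6, 15->8
rank(y): 3->3, 4->4, 1->1, 2->2, 5->5, 9->9, 10->10, 7->7, 6->6, 8->8
Step 2: d_i = R_x(i) - R_y(i); compute d_i^2.
  (3-3)^2=0, (4-4)^2=0, (1-1)^2=0, (2-2)^2=0, (7-5)^2=4, (9-9)^2=0, (10-10)^2=0, (5-7)^2=4, (6-6)^2=0, (8-8)^2=0
sum(d^2) = 8.
Step 3: rho = 1 - 6*8 / (10*(10^2 - 1)) = 1 - 48/990 = 0.951515.
Step 4: Under H0, t = rho * sqrt((n-2)/(1-rho^2)) = 8.7493 ~ t(8).
Step 5: Two-sided p-value from the t-distribution with 8 df = 0.000023.
Step 6: alpha = 0.1. reject H0.

rho = 0.9515, p = 0.000023, reject H0 at alpha = 0.1.


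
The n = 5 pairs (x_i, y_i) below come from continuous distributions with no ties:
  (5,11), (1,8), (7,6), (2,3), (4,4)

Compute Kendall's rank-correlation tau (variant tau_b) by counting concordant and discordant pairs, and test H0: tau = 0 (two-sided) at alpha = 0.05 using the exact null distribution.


Step 1: Enumerate the 10 unordered pairs (i,j) with i<j and classify each by sign(x_j-x_i) * sign(y_j-y_i).
  (1,2):dx=-4,dy=-3->C; (1,3):dx=+2,dy=-5->D; (1,4):dx=-3,dy=-8->C; (1,5):dx=-1,dy=-7->C
  (2,3):dx=+6,dy=-2->D; (2,4):dx=+1,dy=-5->D; (2,5):dx=+3,dy=-4->D; (3,4):dx=-5,dy=-3->C
  (3,5):dx=-3,dy=-2->C; (4,5):dx=+2,dy=+1->C
Step 2: C = 6, D = 4, total pairs = 10.
Step 3: tau = (C - D)/(n(n-1)/2) = (6 - 4)/10 = 0.200000.
Step 4: Exact two-sided p-value (enumerate n! = 120 permutations of y under H0): p = 0.816667.
Step 5: alpha = 0.05. fail to reject H0.

tau_b = 0.2000 (C=6, D=4), p = 0.816667, fail to reject H0.


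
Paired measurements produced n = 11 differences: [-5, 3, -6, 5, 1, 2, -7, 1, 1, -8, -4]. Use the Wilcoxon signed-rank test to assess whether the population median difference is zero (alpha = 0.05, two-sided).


Step 1: Drop any zero differences (none here) and take |d_i|.
|d| = [5, 3, 6, 5, 1, 2, 7, 1, 1, 8, 4]
Step 2: Midrank |d_i| (ties get averaged ranks).
ranks: |5|->7.5, |3|->5, |6|->9, |5|->7.5, |1|->2, |2|->4, |7|->10, |1|->2, |1|->2, |8|->11, |4|->6
Step 3: Attach original signs; sum ranks with positive sign and with negative sign.
W+ = 5 + 7.5 + 2 + 4 + 2 + 2 = 22.5
W- = 7.5 + 9 + 10 + 11 + 6 = 43.5
(Check: W+ + W- = 66 should equal n(n+1)/2 = 66.)
Step 4: Test statistic W = min(W+, W-) = 22.5.
Step 5: Ties in |d|, so use the tie-corrected normal approximation.
        E[W] = n(n+1)/4 = 11*12/4 = 33.
        Tie groups: |d|=1 (t=3), |d|=5 (t=2); sum(t^3 - t) = 30.
        Var[W] = n(n+1)(2n+1)/24 - sum(t^3-t)/48 = 3036/24 - 30/48 = 125.875.
        z = (W - E[W]) / sqrt(Var[W]) = (22.5 - 33) / 11.2194 = -0.9359.
        Two-sided p = 2*Phi(z) = 0.349336.
Step 6: alpha = 0.05. fail to reject H0.

W+ = 22.5, W- = 43.5, W = min = 22.5, p = 0.349336, fail to reject H0.


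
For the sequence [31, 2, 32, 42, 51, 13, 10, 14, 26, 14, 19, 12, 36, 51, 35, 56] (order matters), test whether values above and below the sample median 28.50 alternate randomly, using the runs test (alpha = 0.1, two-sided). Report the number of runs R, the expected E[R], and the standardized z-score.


Step 1: Compute median = 28.50; label A = above, B = below.
Labels in order: ABAAABBBBBBBAAAA  (n_A = 8, n_B = 8)
Step 2: Count runs R = 5.
Step 3: Under H0 (random ordering), E[R] = 2*n_A*n_B/(n_A+n_B) + 1 = 2*8*8/16 + 1 = 9.0000.
        Var[R] = 2*n_A*n_B*(2*n_A*n_B - n_A - n_B) / ((n_A+n_B)^2 * (n_A+n_B-1)) = 14336/3840 = 3.7333.
        SD[R] = 1.9322.
Step 4: Continuity-corrected z = (R + 0.5 - E[R]) / SD[R] = (5 + 0.5 - 9.0000) / 1.9322 = -1.8114.
Step 5: Two-sided p-value via normal approximation = 2*(1 - Phi(|z|)) = 0.070076.
Step 6: alpha = 0.1. reject H0.

R = 5, z = -1.8114, p = 0.070076, reject H0.


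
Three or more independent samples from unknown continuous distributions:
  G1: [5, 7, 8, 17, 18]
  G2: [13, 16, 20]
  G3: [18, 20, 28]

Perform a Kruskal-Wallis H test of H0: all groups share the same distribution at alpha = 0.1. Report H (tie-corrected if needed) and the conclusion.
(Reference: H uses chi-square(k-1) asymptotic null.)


Step 1: Combine all N = 11 observations and assign midranks.
sorted (value, group, rank): (5,G1,1), (7,G1,2), (8,G1,3), (13,G2,4), (16,G2,5), (17,G1,6), (18,G1,7.5), (18,G3,7.5), (20,G2,9.5), (20,G3,9.5), (28,G3,11)
Step 2: Sum ranks within each group.
R_1 = 19.5 (n_1 = 5)
R_2 = 18.5 (n_2 = 3)
R_3 = 28 (n_3 = 3)
Step 3: H = 12/(N(N+1)) * sum(R_i^2/n_i) - 3(N+1)
     = 12/(11*12) * (19.5^2/5 + 18.5^2/3 + 28^2/3) - 3*12
     = 0.090909 * 451.467 - 36
     = 5.042424.
Step 4: Ties present; correction factor C = 1 - 12/(11^3 - 11) = 0.990909. Corrected H = 5.042424 / 0.990909 = 5.088685.
Step 5: Under H0, H ~ chi^2(2); p-value = 0.078525.
Step 6: alpha = 0.1. reject H0.

H = 5.0887, df = 2, p = 0.078525, reject H0.


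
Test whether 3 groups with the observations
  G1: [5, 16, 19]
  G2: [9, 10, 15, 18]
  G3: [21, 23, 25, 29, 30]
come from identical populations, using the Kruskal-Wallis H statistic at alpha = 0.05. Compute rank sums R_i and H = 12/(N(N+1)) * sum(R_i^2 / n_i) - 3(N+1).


Step 1: Combine all N = 12 observations and assign midranks.
sorted (value, group, rank): (5,G1,1), (9,G2,2), (10,G2,3), (15,G2,4), (16,G1,5), (18,G2,6), (19,G1,7), (21,G3,8), (23,G3,9), (25,G3,10), (29,G3,11), (30,G3,12)
Step 2: Sum ranks within each group.
R_1 = 13 (n_1 = 3)
R_2 = 15 (n_2 = 4)
R_3 = 50 (n_3 = 5)
Step 3: H = 12/(N(N+1)) * sum(R_i^2/n_i) - 3(N+1)
     = 12/(12*13) * (13^2/3 + 15^2/4 + 50^2/5) - 3*13
     = 0.076923 * 612.583 - 39
     = 8.121795.
Step 4: No ties, so H is used without correction.
Step 5: Under H0, H ~ chi^2(2); p-value = 0.017234.
Step 6: alpha = 0.05. reject H0.

H = 8.1218, df = 2, p = 0.017234, reject H0.


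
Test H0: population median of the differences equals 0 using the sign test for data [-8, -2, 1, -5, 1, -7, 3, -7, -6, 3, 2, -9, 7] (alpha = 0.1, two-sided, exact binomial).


Step 1: Discard zero differences. Original n = 13; n_eff = number of nonzero differences = 13.
Nonzero differences (with sign): -8, -2, +1, -5, +1, -7, +3, -7, -6, +3, +2, -9, +7
Step 2: Count signs: positive = 6, negative = 7.
Step 3: Under H0: P(positive) = 0.5, so the number of positives S ~ Bin(13, 0.5).
Step 4: Two-sided exact p-value = sum of Bin(13,0.5) probabilities at or below the observed probability = 1.000000.
Step 5: alpha = 0.1. fail to reject H0.

n_eff = 13, pos = 6, neg = 7, p = 1.000000, fail to reject H0.


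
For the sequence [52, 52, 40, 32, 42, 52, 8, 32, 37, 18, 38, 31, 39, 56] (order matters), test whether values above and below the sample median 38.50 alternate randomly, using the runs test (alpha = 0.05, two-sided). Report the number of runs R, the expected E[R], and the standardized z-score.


Step 1: Compute median = 38.50; label A = above, B = below.
Labels in order: AAABAABBBBBBAA  (n_A = 7, n_B = 7)
Step 2: Count runs R = 5.
Step 3: Under H0 (random ordering), E[R] = 2*n_A*n_B/(n_A+n_B) + 1 = 2*7*7/14 + 1 = 8.0000.
        Var[R] = 2*n_A*n_B*(2*n_A*n_B - n_A - n_B) / ((n_A+n_B)^2 * (n_A+n_B-1)) = 8232/2548 = 3.2308.
        SD[R] = 1.7974.
Step 4: Continuity-corrected z = (R + 0.5 - E[R]) / SD[R] = (5 + 0.5 - 8.0000) / 1.7974 = -1.3909.
Step 5: Two-sided p-value via normal approximation = 2*(1 - Phi(|z|)) = 0.164264.
Step 6: alpha = 0.05. fail to reject H0.

R = 5, z = -1.3909, p = 0.164264, fail to reject H0.


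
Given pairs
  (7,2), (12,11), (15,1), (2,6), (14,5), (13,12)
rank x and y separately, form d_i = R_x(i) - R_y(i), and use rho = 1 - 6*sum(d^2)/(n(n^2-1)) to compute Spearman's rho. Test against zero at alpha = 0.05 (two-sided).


Step 1: Rank x and y separately (midranks; no ties here).
rank(x): 7->2, 12->3, 15->6, 2->1, 14->5, 13->4
rank(y): 2->2, 11->5, 1->1, 6->4, 5->3, 12->6
Step 2: d_i = R_x(i) - R_y(i); compute d_i^2.
  (2-2)^2=0, (3-5)^2=4, (6-1)^2=25, (1-4)^2=9, (5-3)^2=4, (4-6)^2=4
sum(d^2) = 46.
Step 3: rho = 1 - 6*46 / (6*(6^2 - 1)) = 1 - 276/210 = -0.314286.
Step 4: Under H0, t = rho * sqrt((n-2)/(1-rho^2)) = -0.6621 ~ t(4).
Step 5: Two-sided p-value from the t-distribution with 4 df = 0.544093.
Step 6: alpha = 0.05. fail to reject H0.

rho = -0.3143, p = 0.544093, fail to reject H0 at alpha = 0.05.


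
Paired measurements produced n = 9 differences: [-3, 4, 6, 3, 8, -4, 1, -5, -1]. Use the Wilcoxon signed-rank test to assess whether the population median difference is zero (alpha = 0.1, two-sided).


Step 1: Drop any zero differences (none here) and take |d_i|.
|d| = [3, 4, 6, 3, 8, 4, 1, 5, 1]
Step 2: Midrank |d_i| (ties get averaged ranks).
ranks: |3|->3.5, |4|->5.5, |6|->8, |3|->3.5, |8|->9, |4|->5.5, |1|->1.5, |5|->7, |1|->1.5
Step 3: Attach original signs; sum ranks with positive sign and with negative sign.
W+ = 5.5 + 8 + 3.5 + 9 + 1.5 = 27.5
W- = 3.5 + 5.5 + 7 + 1.5 = 17.5
(Check: W+ + W- = 45 should equal n(n+1)/2 = 45.)
Step 4: Test statistic W = min(W+, W-) = 17.5.
Step 5: Ties in |d|, so use the tie-corrected normal approximation.
        E[W] = n(n+1)/4 = 9*10/4 = 22.5.
        Tie groups: |d|=1 (t=2), |d|=3 (t=2), |d|=4 (t=2); sum(t^3 - t) = 18.
        Var[W] = n(n+1)(2n+1)/24 - sum(t^3-t)/48 = 1710/24 - 18/48 = 70.875.
        z = (W - E[W]) / sqrt(Var[W]) = (17.5 - 22.5) / 8.4187 = -0.5939.
        Two-sided p = 2*Phi(z) = 0.552570.
Step 6: alpha = 0.1. fail to reject H0.

W+ = 27.5, W- = 17.5, W = min = 17.5, p = 0.552570, fail to reject H0.


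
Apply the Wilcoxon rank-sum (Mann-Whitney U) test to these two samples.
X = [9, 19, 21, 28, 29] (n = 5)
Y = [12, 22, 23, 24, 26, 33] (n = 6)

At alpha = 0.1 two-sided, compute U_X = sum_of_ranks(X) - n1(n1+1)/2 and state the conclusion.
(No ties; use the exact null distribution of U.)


Step 1: Combine and sort all 11 observations; assign midranks.
sorted (value, group): (9,X), (12,Y), (19,X), (21,X), (22,Y), (23,Y), (24,Y), (26,Y), (28,X), (29,X), (33,Y)
ranks: 9->1, 12->2, 19->3, 21->4, 22->5, 23->6, 24->7, 26->8, 28->9, 29->10, 33->11
Step 2: Rank sum for X: R1 = 1 + 3 + 4 + 9 + 10 = 27.
Step 3: U_X = R1 - n1(n1+1)/2 = 27 - 5*6/2 = 27 - 15 = 12.
       U_Y = n1*n2 - U_X = 30 - 12 = 18.
Step 4: No ties, so the exact null distribution of U (based on enumerating the C(11,5) = 462 equally likely rank assignments) gives the two-sided p-value.
Step 5: p-value = 0.662338; compare to alpha = 0.1. fail to reject H0.

U_X = 12, p = 0.662338, fail to reject H0 at alpha = 0.1.


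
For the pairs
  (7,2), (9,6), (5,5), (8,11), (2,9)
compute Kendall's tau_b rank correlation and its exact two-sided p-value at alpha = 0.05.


Step 1: Enumerate the 10 unordered pairs (i,j) with i<j and classify each by sign(x_j-x_i) * sign(y_j-y_i).
  (1,2):dx=+2,dy=+4->C; (1,3):dx=-2,dy=+3->D; (1,4):dx=+1,dy=+9->C; (1,5):dx=-5,dy=+7->D
  (2,3):dx=-4,dy=-1->C; (2,4):dx=-1,dy=+5->D; (2,5):dx=-7,dy=+3->D; (3,4):dx=+3,dy=+6->C
  (3,5):dx=-3,dy=+4->D; (4,5):dx=-6,dy=-2->C
Step 2: C = 5, D = 5, total pairs = 10.
Step 3: tau = (C - D)/(n(n-1)/2) = (5 - 5)/10 = 0.000000.
Step 4: Exact two-sided p-value (enumerate n! = 120 permutations of y under H0): p = 1.000000.
Step 5: alpha = 0.05. fail to reject H0.

tau_b = 0.0000 (C=5, D=5), p = 1.000000, fail to reject H0.


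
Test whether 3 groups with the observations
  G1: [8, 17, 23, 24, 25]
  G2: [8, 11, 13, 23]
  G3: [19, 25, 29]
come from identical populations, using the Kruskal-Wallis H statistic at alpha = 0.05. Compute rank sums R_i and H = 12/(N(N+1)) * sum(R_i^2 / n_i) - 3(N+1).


Step 1: Combine all N = 12 observations and assign midranks.
sorted (value, group, rank): (8,G1,1.5), (8,G2,1.5), (11,G2,3), (13,G2,4), (17,G1,5), (19,G3,6), (23,G1,7.5), (23,G2,7.5), (24,G1,9), (25,G1,10.5), (25,G3,10.5), (29,G3,12)
Step 2: Sum ranks within each group.
R_1 = 33.5 (n_1 = 5)
R_2 = 16 (n_2 = 4)
R_3 = 28.5 (n_3 = 3)
Step 3: H = 12/(N(N+1)) * sum(R_i^2/n_i) - 3(N+1)
     = 12/(12*13) * (33.5^2/5 + 16^2/4 + 28.5^2/3) - 3*13
     = 0.076923 * 559.2 - 39
     = 4.015385.
Step 4: Ties present; correction factor C = 1 - 18/(12^3 - 12) = 0.989510. Corrected H = 4.015385 / 0.989510 = 4.057951.
Step 5: Under H0, H ~ chi^2(2); p-value = 0.131470.
Step 6: alpha = 0.05. fail to reject H0.

H = 4.0580, df = 2, p = 0.131470, fail to reject H0.


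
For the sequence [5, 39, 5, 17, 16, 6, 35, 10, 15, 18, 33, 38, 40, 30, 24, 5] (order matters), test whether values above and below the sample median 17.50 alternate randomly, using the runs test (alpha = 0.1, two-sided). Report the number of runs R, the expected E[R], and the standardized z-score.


Step 1: Compute median = 17.50; label A = above, B = below.
Labels in order: BABBBBABBAAAAAAB  (n_A = 8, n_B = 8)
Step 2: Count runs R = 7.
Step 3: Under H0 (random ordering), E[R] = 2*n_A*n_B/(n_A+n_B) + 1 = 2*8*8/16 + 1 = 9.0000.
        Var[R] = 2*n_A*n_B*(2*n_A*n_B - n_A - n_B) / ((n_A+n_B)^2 * (n_A+n_B-1)) = 14336/3840 = 3.7333.
        SD[R] = 1.9322.
Step 4: Continuity-corrected z = (R + 0.5 - E[R]) / SD[R] = (7 + 0.5 - 9.0000) / 1.9322 = -0.7763.
Step 5: Two-sided p-value via normal approximation = 2*(1 - Phi(|z|)) = 0.437558.
Step 6: alpha = 0.1. fail to reject H0.

R = 7, z = -0.7763, p = 0.437558, fail to reject H0.


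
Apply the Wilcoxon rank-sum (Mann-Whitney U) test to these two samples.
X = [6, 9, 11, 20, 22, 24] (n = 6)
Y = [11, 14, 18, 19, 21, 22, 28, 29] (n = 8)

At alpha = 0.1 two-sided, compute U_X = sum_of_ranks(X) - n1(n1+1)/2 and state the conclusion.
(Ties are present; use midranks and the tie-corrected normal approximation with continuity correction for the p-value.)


Step 1: Combine and sort all 14 observations; assign midranks.
sorted (value, group): (6,X), (9,X), (11,X), (11,Y), (14,Y), (18,Y), (19,Y), (20,X), (21,Y), (22,X), (22,Y), (24,X), (28,Y), (29,Y)
ranks: 6->1, 9->2, 11->3.5, 11->3.5, 14->5, 18->6, 19->7, 20->8, 21->9, 22->10.5, 22->10.5, 24->12, 28->13, 29->14
Step 2: Rank sum for X: R1 = 1 + 2 + 3.5 + 8 + 10.5 + 12 = 37.
Step 3: U_X = R1 - n1(n1+1)/2 = 37 - 6*7/2 = 37 - 21 = 16.
       U_Y = n1*n2 - U_X = 48 - 16 = 32.
Step 4: Ties are present, so use the tie-corrected normal approximation (with continuity correction) for the p-value.
Step 5: p-value = 0.331857; compare to alpha = 0.1. fail to reject H0.

U_X = 16, p = 0.331857, fail to reject H0 at alpha = 0.1.


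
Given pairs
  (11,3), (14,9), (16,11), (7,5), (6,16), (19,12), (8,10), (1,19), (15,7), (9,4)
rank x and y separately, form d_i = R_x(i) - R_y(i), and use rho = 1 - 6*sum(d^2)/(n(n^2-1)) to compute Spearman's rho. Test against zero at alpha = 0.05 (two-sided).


Step 1: Rank x and y separately (midranks; no ties here).
rank(x): 11->6, 14->7, 16->9, 7->3, 6->2, 19->10, 8->4, 1->1, 15->8, 9->5
rank(y): 3->1, 9->5, 11->7, 5->3, 16->9, 12->8, 10->6, 19->10, 7->4, 4->2
Step 2: d_i = R_x(i) - R_y(i); compute d_i^2.
  (6-1)^2=25, (7-5)^2=4, (9-7)^2=4, (3-3)^2=0, (2-9)^2=49, (10-8)^2=4, (4-6)^2=4, (1-10)^2=81, (8-4)^2=16, (5-2)^2=9
sum(d^2) = 196.
Step 3: rho = 1 - 6*196 / (10*(10^2 - 1)) = 1 - 1176/990 = -0.187879.
Step 4: Under H0, t = rho * sqrt((n-2)/(1-rho^2)) = -0.5410 ~ t(8).
Step 5: Two-sided p-value from the t-distribution with 8 df = 0.603218.
Step 6: alpha = 0.05. fail to reject H0.

rho = -0.1879, p = 0.603218, fail to reject H0 at alpha = 0.05.


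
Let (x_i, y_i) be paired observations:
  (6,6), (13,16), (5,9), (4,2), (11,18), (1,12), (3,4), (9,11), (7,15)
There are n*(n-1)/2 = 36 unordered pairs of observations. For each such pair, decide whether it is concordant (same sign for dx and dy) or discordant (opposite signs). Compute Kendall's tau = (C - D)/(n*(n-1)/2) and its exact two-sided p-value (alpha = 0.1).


Step 1: Enumerate the 36 unordered pairs (i,j) with i<j and classify each by sign(x_j-x_i) * sign(y_j-y_i).
  (1,2):dx=+7,dy=+10->C; (1,3):dx=-1,dy=+3->D; (1,4):dx=-2,dy=-4->C; (1,5):dx=+5,dy=+12->C
  (1,6):dx=-5,dy=+6->D; (1,7):dx=-3,dy=-2->C; (1,8):dx=+3,dy=+5->C; (1,9):dx=+1,dy=+9->C
  (2,3):dx=-8,dy=-7->C; (2,4):dx=-9,dy=-14->C; (2,5):dx=-2,dy=+2->D; (2,6):dx=-12,dy=-4->C
  (2,7):dx=-10,dy=-12->C; (2,8):dx=-4,dy=-5->C; (2,9):dx=-6,dy=-1->C; (3,4):dx=-1,dy=-7->C
  (3,5):dx=+6,dy=+9->C; (3,6):dx=-4,dy=+3->D; (3,7):dx=-2,dy=-5->C; (3,8):dx=+4,dy=+2->C
  (3,9):dx=+2,dy=+6->C; (4,5):dx=+7,dy=+16->C; (4,6):dx=-3,dy=+10->D; (4,7):dx=-1,dy=+2->D
  (4,8):dx=+5,dy=+9->C; (4,9):dx=+3,dy=+13->C; (5,6):dx=-10,dy=-6->C; (5,7):dx=-8,dy=-14->C
  (5,8):dx=-2,dy=-7->C; (5,9):dx=-4,dy=-3->C; (6,7):dx=+2,dy=-8->D; (6,8):dx=+8,dy=-1->D
  (6,9):dx=+6,dy=+3->C; (7,8):dx=+6,dy=+7->C; (7,9):dx=+4,dy=+11->C; (8,9):dx=-2,dy=+4->D
Step 2: C = 27, D = 9, total pairs = 36.
Step 3: tau = (C - D)/(n(n-1)/2) = (27 - 9)/36 = 0.500000.
Step 4: Exact two-sided p-value (enumerate n! = 362880 permutations of y under H0): p = 0.075176.
Step 5: alpha = 0.1. reject H0.

tau_b = 0.5000 (C=27, D=9), p = 0.075176, reject H0.


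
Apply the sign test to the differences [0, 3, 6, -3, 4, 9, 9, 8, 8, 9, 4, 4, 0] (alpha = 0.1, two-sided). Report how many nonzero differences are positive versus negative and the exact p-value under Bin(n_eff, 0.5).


Step 1: Discard zero differences. Original n = 13; n_eff = number of nonzero differences = 11.
Nonzero differences (with sign): +3, +6, -3, +4, +9, +9, +8, +8, +9, +4, +4
Step 2: Count signs: positive = 10, negative = 1.
Step 3: Under H0: P(positive) = 0.5, so the number of positives S ~ Bin(11, 0.5).
Step 4: Two-sided exact p-value = sum of Bin(11,0.5) probabilities at or below the observed probability = 0.011719.
Step 5: alpha = 0.1. reject H0.

n_eff = 11, pos = 10, neg = 1, p = 0.011719, reject H0.


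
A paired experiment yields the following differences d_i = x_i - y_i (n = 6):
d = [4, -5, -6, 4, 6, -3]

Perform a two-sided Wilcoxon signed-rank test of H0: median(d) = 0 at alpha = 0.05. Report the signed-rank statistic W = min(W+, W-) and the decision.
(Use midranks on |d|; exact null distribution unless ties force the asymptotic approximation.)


Step 1: Drop any zero differences (none here) and take |d_i|.
|d| = [4, 5, 6, 4, 6, 3]
Step 2: Midrank |d_i| (ties get averaged ranks).
ranks: |4|->2.5, |5|->4, |6|->5.5, |4|->2.5, |6|->5.5, |3|->1
Step 3: Attach original signs; sum ranks with positive sign and with negative sign.
W+ = 2.5 + 2.5 + 5.5 = 10.5
W- = 4 + 5.5 + 1 = 10.5
(Check: W+ + W- = 21 should equal n(n+1)/2 = 21.)
Step 4: Test statistic W = min(W+, W-) = 10.5.
Step 5: Ties in |d|, so use the tie-corrected normal approximation.
        E[W] = n(n+1)/4 = 6*7/4 = 10.5.
        Tie groups: |d|=4 (t=2), |d|=6 (t=2); sum(t^3 - t) = 12.
        Var[W] = n(n+1)(2n+1)/24 - sum(t^3-t)/48 = 546/24 - 12/48 = 22.5.
        z = (W - E[W]) / sqrt(Var[W]) = (10.5 - 10.5) / 4.7434 = 0.0000.
        Two-sided p = 2*Phi(z) = 1.000000.
Step 6: alpha = 0.05. fail to reject H0.

W+ = 10.5, W- = 10.5, W = min = 10.5, p = 1.000000, fail to reject H0.


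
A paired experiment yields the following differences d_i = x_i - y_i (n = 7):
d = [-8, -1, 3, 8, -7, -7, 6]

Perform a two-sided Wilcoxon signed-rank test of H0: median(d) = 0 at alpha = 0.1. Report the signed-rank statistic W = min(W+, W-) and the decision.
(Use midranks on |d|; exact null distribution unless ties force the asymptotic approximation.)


Step 1: Drop any zero differences (none here) and take |d_i|.
|d| = [8, 1, 3, 8, 7, 7, 6]
Step 2: Midrank |d_i| (ties get averaged ranks).
ranks: |8|->6.5, |1|->1, |3|->2, |8|->6.5, |7|->4.5, |7|->4.5, |6|->3
Step 3: Attach original signs; sum ranks with positive sign and with negative sign.
W+ = 2 + 6.5 + 3 = 11.5
W- = 6.5 + 1 + 4.5 + 4.5 = 16.5
(Check: W+ + W- = 28 should equal n(n+1)/2 = 28.)
Step 4: Test statistic W = min(W+, W-) = 11.5.
Step 5: Ties in |d|, so use the tie-corrected normal approximation.
        E[W] = n(n+1)/4 = 7*8/4 = 14.
        Tie groups: |d|=7 (t=2), |d|=8 (t=2); sum(t^3 - t) = 12.
        Var[W] = n(n+1)(2n+1)/24 - sum(t^3-t)/48 = 840/24 - 12/48 = 34.75.
        z = (W - E[W]) / sqrt(Var[W]) = (11.5 - 14) / 5.8949 = -0.4241.
        Two-sided p = 2*Phi(z) = 0.671497.
Step 6: alpha = 0.1. fail to reject H0.

W+ = 11.5, W- = 16.5, W = min = 11.5, p = 0.671497, fail to reject H0.


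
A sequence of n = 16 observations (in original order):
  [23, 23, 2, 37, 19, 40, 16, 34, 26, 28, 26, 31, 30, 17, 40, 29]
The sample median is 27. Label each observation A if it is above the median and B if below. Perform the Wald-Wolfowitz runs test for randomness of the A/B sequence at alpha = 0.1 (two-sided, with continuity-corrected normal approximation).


Step 1: Compute median = 27; label A = above, B = below.
Labels in order: BBBABABABABAABAA  (n_A = 8, n_B = 8)
Step 2: Count runs R = 12.
Step 3: Under H0 (random ordering), E[R] = 2*n_A*n_B/(n_A+n_B) + 1 = 2*8*8/16 + 1 = 9.0000.
        Var[R] = 2*n_A*n_B*(2*n_A*n_B - n_A - n_B) / ((n_A+n_B)^2 * (n_A+n_B-1)) = 14336/3840 = 3.7333.
        SD[R] = 1.9322.
Step 4: Continuity-corrected z = (R - 0.5 - E[R]) / SD[R] = (12 - 0.5 - 9.0000) / 1.9322 = 1.2939.
Step 5: Two-sided p-value via normal approximation = 2*(1 - Phi(|z|)) = 0.195709.
Step 6: alpha = 0.1. fail to reject H0.

R = 12, z = 1.2939, p = 0.195709, fail to reject H0.


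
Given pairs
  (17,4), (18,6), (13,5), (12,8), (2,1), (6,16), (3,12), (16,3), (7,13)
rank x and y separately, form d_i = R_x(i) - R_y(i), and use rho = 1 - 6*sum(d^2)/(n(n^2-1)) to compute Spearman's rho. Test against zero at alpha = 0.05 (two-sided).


Step 1: Rank x and y separately (midranks; no ties here).
rank(x): 17->8, 18->9, 13->6, 12->5, 2->1, 6->3, 3->2, 16->7, 7->4
rank(y): 4->3, 6->5, 5->4, 8->6, 1->1, 16->9, 12->7, 3->2, 13->8
Step 2: d_i = R_x(i) - R_y(i); compute d_i^2.
  (8-3)^2=25, (9-5)^2=16, (6-4)^2=4, (5-6)^2=1, (1-1)^2=0, (3-9)^2=36, (2-7)^2=25, (7-2)^2=25, (4-8)^2=16
sum(d^2) = 148.
Step 3: rho = 1 - 6*148 / (9*(9^2 - 1)) = 1 - 888/720 = -0.233333.
Step 4: Under H0, t = rho * sqrt((n-2)/(1-rho^2)) = -0.6349 ~ t(7).
Step 5: Two-sided p-value from the t-distribution with 7 df = 0.545699.
Step 6: alpha = 0.05. fail to reject H0.

rho = -0.2333, p = 0.545699, fail to reject H0 at alpha = 0.05.


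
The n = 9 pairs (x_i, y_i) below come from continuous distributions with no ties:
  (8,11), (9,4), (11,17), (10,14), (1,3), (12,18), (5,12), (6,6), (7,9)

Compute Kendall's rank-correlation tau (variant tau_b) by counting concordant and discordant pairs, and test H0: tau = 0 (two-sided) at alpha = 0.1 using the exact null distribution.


Step 1: Enumerate the 36 unordered pairs (i,j) with i<j and classify each by sign(x_j-x_i) * sign(y_j-y_i).
  (1,2):dx=+1,dy=-7->D; (1,3):dx=+3,dy=+6->C; (1,4):dx=+2,dy=+3->C; (1,5):dx=-7,dy=-8->C
  (1,6):dx=+4,dy=+7->C; (1,7):dx=-3,dy=+1->D; (1,8):dx=-2,dy=-5->C; (1,9):dx=-1,dy=-2->C
  (2,3):dx=+2,dy=+13->C; (2,4):dx=+1,dy=+10->C; (2,5):dx=-8,dy=-1->C; (2,6):dx=+3,dy=+14->C
  (2,7):dx=-4,dy=+8->D; (2,8):dx=-3,dy=+2->D; (2,9):dx=-2,dy=+5->D; (3,4):dx=-1,dy=-3->C
  (3,5):dx=-10,dy=-14->C; (3,6):dx=+1,dy=+1->C; (3,7):dx=-6,dy=-5->C; (3,8):dx=-5,dy=-11->C
  (3,9):dx=-4,dy=-8->C; (4,5):dx=-9,dy=-11->C; (4,6):dx=+2,dy=+4->C; (4,7):dx=-5,dy=-2->C
  (4,8):dx=-4,dy=-8->C; (4,9):dx=-3,dy=-5->C; (5,6):dx=+11,dy=+15->C; (5,7):dx=+4,dy=+9->C
  (5,8):dx=+5,dy=+3->C; (5,9):dx=+6,dy=+6->C; (6,7):dx=-7,dy=-6->C; (6,8):dx=-6,dy=-12->C
  (6,9):dx=-5,dy=-9->C; (7,8):dx=+1,dy=-6->D; (7,9):dx=+2,dy=-3->D; (8,9):dx=+1,dy=+3->C
Step 2: C = 29, D = 7, total pairs = 36.
Step 3: tau = (C - D)/(n(n-1)/2) = (29 - 7)/36 = 0.611111.
Step 4: Exact two-sided p-value (enumerate n! = 362880 permutations of y under H0): p = 0.024741.
Step 5: alpha = 0.1. reject H0.

tau_b = 0.6111 (C=29, D=7), p = 0.024741, reject H0.


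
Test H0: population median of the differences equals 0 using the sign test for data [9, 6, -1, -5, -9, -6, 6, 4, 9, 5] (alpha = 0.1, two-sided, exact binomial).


Step 1: Discard zero differences. Original n = 10; n_eff = number of nonzero differences = 10.
Nonzero differences (with sign): +9, +6, -1, -5, -9, -6, +6, +4, +9, +5
Step 2: Count signs: positive = 6, negative = 4.
Step 3: Under H0: P(positive) = 0.5, so the number of positives S ~ Bin(10, 0.5).
Step 4: Two-sided exact p-value = sum of Bin(10,0.5) probabilities at or below the observed probability = 0.753906.
Step 5: alpha = 0.1. fail to reject H0.

n_eff = 10, pos = 6, neg = 4, p = 0.753906, fail to reject H0.
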